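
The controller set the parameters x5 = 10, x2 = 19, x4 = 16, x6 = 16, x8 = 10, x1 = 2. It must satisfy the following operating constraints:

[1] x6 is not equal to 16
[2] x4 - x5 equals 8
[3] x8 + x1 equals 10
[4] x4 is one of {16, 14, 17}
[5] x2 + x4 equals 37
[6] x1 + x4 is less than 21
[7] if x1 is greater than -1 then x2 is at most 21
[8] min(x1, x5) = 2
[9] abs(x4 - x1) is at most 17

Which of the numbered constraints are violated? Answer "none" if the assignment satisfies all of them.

No — constraints 1, 2, 3, and 5 are not satisfied.

[1] x6 = 16, but 16 is required to differ  fails
[2] x4 - x5 = 16 - 10 = 6, not 8  fails
[3] x8 + x1 = 10 + 2 = 12, not 10  fails
[4] x4 = 16 is in {16, 14, 17}  holds
[5] x2 + x4 = 19 + 16 = 35, not 37  fails
[6] x1 + x4 = 2 + 16 = 18; 18 < 21  holds
[7] x1 = 2 > -1, so we need x2 ≤ 21; x2 = 19 ≤ 21  holds
[8] min(2, 10) = 2  holds
[9] abs(16 - 2) = 14; 14 ≤ 17  holds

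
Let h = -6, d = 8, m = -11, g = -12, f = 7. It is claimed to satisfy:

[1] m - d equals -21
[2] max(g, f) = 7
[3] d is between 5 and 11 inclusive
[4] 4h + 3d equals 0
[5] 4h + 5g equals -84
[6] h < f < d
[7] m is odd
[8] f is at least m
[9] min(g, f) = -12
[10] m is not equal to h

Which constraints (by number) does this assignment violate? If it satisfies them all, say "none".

The assignment fails constraint 1.

[1] m - d = -11 - 8 = -19, not -21  ✘
[2] max(-12, 7) = 7  ✔
[3] d = 8 lies in [5, 11]  ✔
[4] 4h + 3d = 4(-6) + 3(8) = 0  ✔
[5] 4h + 5g = 4(-6) + 5(-12) = -84  ✔
[6] values -6 < 7 < 8  ✔
[7] m = -11 is odd  ✔
[8] f = 7, m = -11; 7 ≥ -11  ✔
[9] min(-12, 7) = -12  ✔
[10] m = -11, h = -6; distinct  ✔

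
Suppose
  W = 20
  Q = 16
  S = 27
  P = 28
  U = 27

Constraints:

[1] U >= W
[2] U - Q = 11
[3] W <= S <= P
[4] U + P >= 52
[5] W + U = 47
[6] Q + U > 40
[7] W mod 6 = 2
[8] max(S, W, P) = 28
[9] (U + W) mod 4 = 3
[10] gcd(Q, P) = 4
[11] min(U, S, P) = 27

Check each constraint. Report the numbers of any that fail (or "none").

The assignment satisfies every constraint.

[1] U = 27, W = 20; 27 ≥ 20 — satisfied.
[2] U - Q = 27 - 16 = 11 — satisfied.
[3] values 20 <= 27 <= 28 — satisfied.
[4] U + P = 27 + 28 = 55; 55 ≥ 52 — satisfied.
[5] W + U = 20 + 27 = 47 — satisfied.
[6] Q + U = 16 + 27 = 43; 43 > 40 — satisfied.
[7] 20 mod 6 = 2 — satisfied.
[8] max(27, 20, 28) = 28 — satisfied.
[9] U + W = 47; 47 mod 4 = 3 — satisfied.
[10] gcd(16, 28) = 4 — satisfied.
[11] min(27, 27, 28) = 27 — satisfied.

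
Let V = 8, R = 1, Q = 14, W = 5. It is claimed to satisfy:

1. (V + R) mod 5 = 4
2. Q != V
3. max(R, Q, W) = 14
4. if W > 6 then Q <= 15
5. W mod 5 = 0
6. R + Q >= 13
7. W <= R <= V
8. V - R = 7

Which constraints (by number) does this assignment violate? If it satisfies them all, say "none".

The assignment fails constraint 7.

1. V + R = 9; 9 mod 5 = 4  true
2. Q = 14, V = 8; distinct  true
3. max(1, 14, 5) = 14  true
4. W = 5, not > 6; antecedent false, conditional vacuously true  true
5. 5 mod 5 = 0  true
6. R + Q = 1 + 14 = 15; 15 ≥ 13  true
7. values 5, 1, 8; W = 5 is not <= R = 1  false
8. V - R = 8 - 1 = 7  true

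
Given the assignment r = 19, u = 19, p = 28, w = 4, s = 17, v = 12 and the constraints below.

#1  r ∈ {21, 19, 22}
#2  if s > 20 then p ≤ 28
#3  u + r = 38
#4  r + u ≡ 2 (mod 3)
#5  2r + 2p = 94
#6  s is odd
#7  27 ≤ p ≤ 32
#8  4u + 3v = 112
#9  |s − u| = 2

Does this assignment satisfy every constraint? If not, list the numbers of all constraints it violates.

#1 r = 19 is in {21, 19, 22} — satisfied.
#2 s = 17, not > 20; antecedent false, conditional vacuously true — satisfied.
#3 u + r = 19 + 19 = 38 — satisfied.
#4 r + u = 38; 38 mod 3 = 2 — satisfied.
#5 2r + 2p = 2(19) + 2(28) = 94 — satisfied.
#6 s = 17 is odd — satisfied.
#7 p = 28 lies in [27, 32] — satisfied.
#8 4u + 3v = 4(19) + 3(12) = 112 — satisfied.
#9 |17 − 19| = 2 — satisfied.

All constraints are satisfied.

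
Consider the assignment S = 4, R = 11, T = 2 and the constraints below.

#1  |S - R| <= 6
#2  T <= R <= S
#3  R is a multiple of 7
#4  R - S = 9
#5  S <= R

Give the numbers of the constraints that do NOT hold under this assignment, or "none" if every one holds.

#1 |4 - 11| = 7; 7 > 6, exceeds bound 6  no
#2 values 2, 11, 4; R = 11 is not <= S = 4  no
#3 11 = 7*1 + 4, so 7 does not divide 11  no
#4 R - S = 11 - 4 = 7, not 9  no
#5 S = 4, R = 11; 4 ≤ 11  yes

Violated: 1, 2, 3, and 4.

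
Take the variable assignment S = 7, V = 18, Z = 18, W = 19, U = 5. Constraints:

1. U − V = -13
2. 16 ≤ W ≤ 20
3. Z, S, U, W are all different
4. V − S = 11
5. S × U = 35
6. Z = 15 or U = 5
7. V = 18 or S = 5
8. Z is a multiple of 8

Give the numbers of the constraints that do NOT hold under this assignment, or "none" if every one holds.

1. U − V = 5 − 18 = -13  ✓
2. W = 19 lies in [16, 20]  ✓
3. values 18, 7, 5, 19 are pairwise distinct  ✓
4. V − S = 18 − 7 = 11  ✓
5. S × U = 7 × 5 = 35  ✓
6. Z = 18 ≠ 15, but U = 5 = 5 (second disjunct)  ✓
7. V = 18 = 18 (first disjunct)  ✓
8. 18 = 8×2 + 2, so 8 does not divide 18  ✗

No — constraint 8 is not satisfied.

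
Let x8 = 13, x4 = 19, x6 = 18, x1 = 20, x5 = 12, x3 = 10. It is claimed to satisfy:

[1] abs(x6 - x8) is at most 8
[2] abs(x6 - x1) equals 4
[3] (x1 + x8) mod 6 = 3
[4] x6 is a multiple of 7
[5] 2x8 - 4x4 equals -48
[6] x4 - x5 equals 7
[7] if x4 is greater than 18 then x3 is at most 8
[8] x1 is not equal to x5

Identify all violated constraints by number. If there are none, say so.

Constraints 2, 4, 5, 7 do not hold.

[1] abs(18 - 13) = 5; 5 ≤ 8 — satisfied.
[2] abs(18 - 20) = 2, not 4 — violated.
[3] x1 + x8 = 33; 33 mod 6 = 3 — satisfied.
[4] 18 = 7*2 + 4, so 7 does not divide 18 — violated.
[5] 2x8 - 4x4 = 2(13) - 4(19) = -50, not -48 — violated.
[6] x4 - x5 = 19 - 12 = 7 — satisfied.
[7] x4 = 19 > 18, so we need x3 ≤ 8; but x3 = 10 > 8 — violated.
[8] x1 = 20, x5 = 12; distinct — satisfied.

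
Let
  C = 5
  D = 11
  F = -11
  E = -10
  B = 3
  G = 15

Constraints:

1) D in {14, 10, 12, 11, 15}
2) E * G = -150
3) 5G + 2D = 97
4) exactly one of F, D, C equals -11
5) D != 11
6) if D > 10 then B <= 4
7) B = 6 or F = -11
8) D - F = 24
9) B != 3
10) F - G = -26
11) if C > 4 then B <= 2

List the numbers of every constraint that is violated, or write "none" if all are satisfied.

Constraints 5, 8, 9, and 11 are violated.

1) D = 11 is in {14, 10, 12, 11, 15} — holds.
2) E * G = -10 * 15 = -150 — holds.
3) 5G + 2D = 5(15) + 2(11) = 97 — holds.
4) F=-11, D=11, C=5; 1 of them equals -11 — holds.
5) D = 11, but 11 is required to differ — fails.
6) D = 11 > 10, so we need B ≤ 4; B = 3 ≤ 4 — holds.
7) B = 3 ≠ 6, but F = -11 = -11 (second disjunct) — holds.
8) D - F = 11 - (-11) = 22, not 24 — fails.
9) B = 3, but 3 is required to differ — fails.
10) F - G = -11 - 15 = -26 — holds.
11) C = 5 > 4, so we need B ≤ 2; but B = 3 > 2 — fails.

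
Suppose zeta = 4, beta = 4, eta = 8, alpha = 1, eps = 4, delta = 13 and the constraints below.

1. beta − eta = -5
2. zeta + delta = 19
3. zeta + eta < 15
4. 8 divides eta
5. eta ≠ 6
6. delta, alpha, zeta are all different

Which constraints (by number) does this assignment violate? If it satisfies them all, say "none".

1. beta − eta = 4 − 8 = -4, not -5 — fails.
2. zeta + delta = 4 + 13 = 17, not 19 — fails.
3. zeta + eta = 4 + 8 = 12; 12 < 15 — holds.
4. 8 / 8 = 1, so 8 divides 8 — holds.
5. eta = 8, and 8 ≠ 6 — holds.
6. values 13, 1, 4 are pairwise distinct — holds.

No — constraints 1, 2 are not satisfied.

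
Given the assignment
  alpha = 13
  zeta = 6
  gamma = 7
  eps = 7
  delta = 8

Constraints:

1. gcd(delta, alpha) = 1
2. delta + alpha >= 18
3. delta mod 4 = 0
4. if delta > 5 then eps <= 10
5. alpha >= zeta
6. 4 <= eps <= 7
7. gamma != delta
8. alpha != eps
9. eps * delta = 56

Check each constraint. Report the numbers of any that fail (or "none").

1. gcd(8, 13) = 1 — holds.
2. delta + alpha = 8 + 13 = 21; 21 ≥ 18 — holds.
3. 8 mod 4 = 0 — holds.
4. delta = 8 > 5, so we need eps ≤ 10; eps = 7 ≤ 10 — holds.
5. alpha = 13, zeta = 6; 13 ≥ 6 — holds.
6. eps = 7 lies in [4, 7] — holds.
7. gamma = 7, delta = 8; distinct — holds.
8. alpha = 13, eps = 7; distinct — holds.
9. eps * delta = 7 * 8 = 56 — holds.

All constraints are satisfied.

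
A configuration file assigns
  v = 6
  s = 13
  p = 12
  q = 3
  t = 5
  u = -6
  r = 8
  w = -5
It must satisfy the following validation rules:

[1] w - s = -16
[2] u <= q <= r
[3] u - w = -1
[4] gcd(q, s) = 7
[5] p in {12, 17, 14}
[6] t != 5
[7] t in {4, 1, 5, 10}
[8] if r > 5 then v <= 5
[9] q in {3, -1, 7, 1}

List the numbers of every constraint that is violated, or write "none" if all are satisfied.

Constraints 1, 4, 6, 8 do not hold.

[1] w - s = -5 - 13 = -18, not -16 — violated.
[2] values -6 <= 3 <= 8 — OK.
[3] u - w = -6 - (-5) = -1 — OK.
[4] gcd(3, 13) = 1, not 7 — violated.
[5] p = 12 is in {12, 17, 14} — OK.
[6] t = 5, but 5 is required to differ — violated.
[7] t = 5 is in {4, 1, 5, 10} — OK.
[8] r = 8 > 5, so we need v ≤ 5; but v = 6 > 5 — violated.
[9] q = 3 is in {3, -1, 7, 1} — OK.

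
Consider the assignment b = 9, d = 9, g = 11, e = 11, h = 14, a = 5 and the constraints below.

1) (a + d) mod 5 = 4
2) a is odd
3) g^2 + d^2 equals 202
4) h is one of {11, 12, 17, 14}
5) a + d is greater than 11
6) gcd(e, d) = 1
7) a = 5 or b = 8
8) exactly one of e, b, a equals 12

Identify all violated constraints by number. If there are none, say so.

1) a + d = 14; 14 mod 5 = 4  ✓
2) a = 5 is odd  ✓
3) g^2 + d^2 = 11^2 + 9^2 = 121 + 81 = 202  ✓
4) h = 14 is in {11, 12, 17, 14}  ✓
5) a + d = 5 + 9 = 14; 14 > 11  ✓
6) gcd(11, 9) = 1  ✓
7) a = 5 = 5 (first disjunct)  ✓
8) e=11, b=9, a=5; 0 of them equal 12, not exactly one  ✗

The assignment fails constraint 8.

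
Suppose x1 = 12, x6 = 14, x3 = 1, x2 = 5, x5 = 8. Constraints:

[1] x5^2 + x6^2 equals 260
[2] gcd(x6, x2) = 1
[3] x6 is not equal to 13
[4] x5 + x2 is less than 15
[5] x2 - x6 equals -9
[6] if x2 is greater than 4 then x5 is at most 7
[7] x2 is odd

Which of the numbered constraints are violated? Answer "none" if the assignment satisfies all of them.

[1] x5^2 + x6^2 = 8^2 + 14^2 = 64 + 196 = 260 — holds.
[2] gcd(14, 5) = 1 — holds.
[3] x6 = 14, and 14 ≠ 13 — holds.
[4] x5 + x2 = 8 + 5 = 13; 13 < 15 — holds.
[5] x2 - x6 = 5 - 14 = -9 — holds.
[6] x2 = 5 > 4, so we need x5 ≤ 7; but x5 = 8 > 7 — does not hold.
[7] x2 = 5 is odd — holds.

Constraint 6 does not hold.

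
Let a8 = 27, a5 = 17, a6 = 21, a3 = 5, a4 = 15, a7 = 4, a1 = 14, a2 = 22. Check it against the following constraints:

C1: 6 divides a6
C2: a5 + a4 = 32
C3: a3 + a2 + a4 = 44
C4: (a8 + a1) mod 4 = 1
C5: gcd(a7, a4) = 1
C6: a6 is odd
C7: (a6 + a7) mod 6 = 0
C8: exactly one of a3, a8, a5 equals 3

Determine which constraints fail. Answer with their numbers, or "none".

C1: 21 = 6*3 + 3, so 6 does not divide 21  false
C2: a5 + a4 = 17 + 15 = 32  true
C3: a3 + a2 + a4 = 5 + 22 + 15 = 42, not 44  false
C4: a8 + a1 = 41; 41 mod 4 = 1  true
C5: gcd(4, 15) = 1  true
C6: a6 = 21 is odd  true
C7: a6 + a7 = 25; 25 mod 6 = 1, not 0  false
C8: a3=5, a8=27, a5=17; 0 of them equal 3, not exactly one  false

Violated: 1, 3, 7, and 8.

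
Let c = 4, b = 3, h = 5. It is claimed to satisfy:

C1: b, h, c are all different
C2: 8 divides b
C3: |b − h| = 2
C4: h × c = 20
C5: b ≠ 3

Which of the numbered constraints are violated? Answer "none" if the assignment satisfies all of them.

No — constraints 2 and 5 are not satisfied.

C1: values 3, 5, 4 are pairwise distinct  holds
C2: 3 = 8×0 + 3, so 8 does not divide 3  fails
C3: |3 − 5| = 2  holds
C4: h × c = 5 × 4 = 20  holds
C5: b = 3, but 3 is required to differ  fails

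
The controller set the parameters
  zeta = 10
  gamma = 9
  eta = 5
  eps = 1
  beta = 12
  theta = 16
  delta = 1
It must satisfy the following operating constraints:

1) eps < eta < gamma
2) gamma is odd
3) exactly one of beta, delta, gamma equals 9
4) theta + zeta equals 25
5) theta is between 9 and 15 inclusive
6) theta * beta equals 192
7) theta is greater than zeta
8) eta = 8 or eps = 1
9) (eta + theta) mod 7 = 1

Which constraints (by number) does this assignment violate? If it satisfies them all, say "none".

1) values 1 < 5 < 9  true
2) gamma = 9 is odd  true
3) beta=12, delta=1, gamma=9; 1 of them equals 9  true
4) theta + zeta = 16 + 10 = 26, not 25  false
5) theta = 16 is outside [9, 15]  false
6) theta * beta = 16 * 12 = 192  true
7) theta = 16, zeta = 10; 16 > 10  true
8) eta = 5 ≠ 8, but eps = 1 = 1 (second disjunct)  true
9) eta + theta = 21; 21 mod 7 = 0, not 1  false

No — constraints 4, 5, and 9 are not satisfied.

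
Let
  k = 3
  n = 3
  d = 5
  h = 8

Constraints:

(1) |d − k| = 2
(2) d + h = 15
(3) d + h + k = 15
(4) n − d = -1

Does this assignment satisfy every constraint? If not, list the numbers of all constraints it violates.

Violated: 2, 3, and 4.

(1) |5 − 3| = 2  ✓
(2) d + h = 5 + 8 = 13, not 15  ✗
(3) d + h + k = 5 + 8 + 3 = 16, not 15  ✗
(4) n − d = 3 − 5 = -2, not -1  ✗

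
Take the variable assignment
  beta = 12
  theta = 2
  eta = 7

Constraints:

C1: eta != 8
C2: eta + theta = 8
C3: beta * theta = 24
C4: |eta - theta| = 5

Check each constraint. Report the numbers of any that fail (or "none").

C1: eta = 7, and 7 ≠ 8  holds
C2: eta + theta = 7 + 2 = 9, not 8  fails
C3: beta * theta = 12 * 2 = 24  holds
C4: |7 - 2| = 5  holds

Violated: 2.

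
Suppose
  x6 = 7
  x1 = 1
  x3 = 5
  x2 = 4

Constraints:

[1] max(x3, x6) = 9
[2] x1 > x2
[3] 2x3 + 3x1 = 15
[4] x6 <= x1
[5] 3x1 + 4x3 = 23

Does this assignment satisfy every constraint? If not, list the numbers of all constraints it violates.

[1] max(5, 7) = 7, not 9  ✘
[2] x1 = 1, x2 = 4; 1 ≤ 4 (want >)  ✘
[3] 2x3 + 3x1 = 2(5) + 3(1) = 13, not 15  ✘
[4] x6 = 7, x1 = 1; 7 > 1 (want ≤)  ✘
[5] 3x1 + 4x3 = 3(1) + 4(5) = 23  ✔

No — constraints 1, 2, 3, 4 are not satisfied.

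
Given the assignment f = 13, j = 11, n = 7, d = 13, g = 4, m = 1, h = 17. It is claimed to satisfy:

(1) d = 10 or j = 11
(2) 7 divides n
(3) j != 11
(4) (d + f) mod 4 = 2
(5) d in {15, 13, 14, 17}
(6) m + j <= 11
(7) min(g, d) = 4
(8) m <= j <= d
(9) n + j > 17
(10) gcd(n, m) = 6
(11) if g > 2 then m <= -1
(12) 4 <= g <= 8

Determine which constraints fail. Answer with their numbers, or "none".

Constraints 3, 6, 10, and 11 are violated.

(1) d = 13 ≠ 10, but j = 11 = 11 (second disjunct) — OK.
(2) 7 / 7 = 1, so 7 divides 7 — OK.
(3) j = 11, but 11 is required to differ — violated.
(4) d + f = 26; 26 mod 4 = 2 — OK.
(5) d = 13 is in {15, 13, 14, 17} — OK.
(6) m + j = 1 + 11 = 12; 12 > 11, bound 11 not met — violated.
(7) min(4, 13) = 4 — OK.
(8) values 1 <= 11 <= 13 — OK.
(9) n + j = 7 + 11 = 18; 18 > 17 — OK.
(10) gcd(7, 1) = 1, not 6 — violated.
(11) g = 4 > 2, so we need m ≤ -1; but m = 1 > -1 — violated.
(12) g = 4 lies in [4, 8] — OK.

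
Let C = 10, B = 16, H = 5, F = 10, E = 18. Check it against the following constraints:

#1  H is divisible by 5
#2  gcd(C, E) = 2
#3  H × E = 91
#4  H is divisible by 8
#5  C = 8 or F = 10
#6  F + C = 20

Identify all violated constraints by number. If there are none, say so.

Constraints 3, 4 are violated.

#1 5 / 5 = 1, so 5 divides 5 — holds.
#2 gcd(10, 18) = 2 — holds.
#3 H × E = 5 × 18 = 90, not 91 — does not hold.
#4 5 = 8×0 + 5, so 8 does not divide 5 — does not hold.
#5 C = 10 ≠ 8, but F = 10 = 10 (second disjunct) — holds.
#6 F + C = 10 + 10 = 20 — holds.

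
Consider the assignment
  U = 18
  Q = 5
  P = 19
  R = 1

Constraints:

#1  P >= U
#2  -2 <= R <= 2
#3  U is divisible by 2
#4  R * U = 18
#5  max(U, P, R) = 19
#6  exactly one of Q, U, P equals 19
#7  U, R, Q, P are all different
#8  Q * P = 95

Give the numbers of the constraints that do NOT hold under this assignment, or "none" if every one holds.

#1 P = 19, U = 18; 19 ≥ 18 — holds.
#2 R = 1 lies in [-2, 2] — holds.
#3 18 / 2 = 9, so 2 divides 18 — holds.
#4 R * U = 1 * 18 = 18 — holds.
#5 max(18, 19, 1) = 19 — holds.
#6 Q=5, U=18, P=19; 1 of them equals 19 — holds.
#7 values 18, 1, 5, 19 are pairwise distinct — holds.
#8 Q * P = 5 * 19 = 95 — holds.

All constraints are satisfied.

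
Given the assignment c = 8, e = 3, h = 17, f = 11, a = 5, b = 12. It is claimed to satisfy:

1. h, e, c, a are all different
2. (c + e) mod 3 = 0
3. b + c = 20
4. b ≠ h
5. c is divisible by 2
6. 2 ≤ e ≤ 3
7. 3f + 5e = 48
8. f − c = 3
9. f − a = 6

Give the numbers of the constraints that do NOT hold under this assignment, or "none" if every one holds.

1. values 17, 3, 8, 5 are pairwise distinct — holds.
2. c + e = 11; 11 mod 3 = 2, not 0 — does not hold.
3. b + c = 12 + 8 = 20 — holds.
4. b = 12, h = 17; distinct — holds.
5. 8 / 2 = 4, so 2 divides 8 — holds.
6. e = 3 lies in [2, 3] — holds.
7. 3f + 5e = 3(11) + 5(3) = 48 — holds.
8. f − c = 11 − 8 = 3 — holds.
9. f − a = 11 − 5 = 6 — holds.

Violated: 2.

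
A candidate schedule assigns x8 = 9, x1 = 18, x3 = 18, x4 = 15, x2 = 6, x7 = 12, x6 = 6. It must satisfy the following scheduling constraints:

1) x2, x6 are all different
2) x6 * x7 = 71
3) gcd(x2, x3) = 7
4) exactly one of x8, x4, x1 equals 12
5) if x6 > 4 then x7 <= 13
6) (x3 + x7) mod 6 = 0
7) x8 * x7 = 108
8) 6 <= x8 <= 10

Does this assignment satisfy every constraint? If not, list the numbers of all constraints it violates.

1) x2 = x6 = 6, not all different — does not hold.
2) x6 * x7 = 6 * 12 = 72, not 71 — does not hold.
3) gcd(6, 18) = 6, not 7 — does not hold.
4) x8=9, x4=15, x1=18; 0 of them equal 12, not exactly one — does not hold.
5) x6 = 6 > 4, so we need x7 ≤ 13; x7 = 12 ≤ 13 — holds.
6) x3 + x7 = 30; 30 mod 6 = 0 — holds.
7) x8 * x7 = 9 * 12 = 108 — holds.
8) x8 = 9 lies in [6, 10] — holds.

Violated: 1, 2, 3, 4.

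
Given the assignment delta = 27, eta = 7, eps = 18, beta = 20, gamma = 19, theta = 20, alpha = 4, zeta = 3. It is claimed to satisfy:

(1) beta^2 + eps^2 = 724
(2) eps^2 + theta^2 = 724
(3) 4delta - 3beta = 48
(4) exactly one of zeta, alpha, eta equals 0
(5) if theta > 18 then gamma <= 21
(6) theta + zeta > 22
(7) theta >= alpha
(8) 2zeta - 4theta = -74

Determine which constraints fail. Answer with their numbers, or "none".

(1) beta^2 + eps^2 = 20^2 + 18^2 = 400 + 324 = 724 — holds.
(2) eps^2 + theta^2 = 18^2 + 20^2 = 324 + 400 = 724 — holds.
(3) 4delta - 3beta = 4(27) - 3(20) = 48 — holds.
(4) zeta=3, alpha=4, eta=7; 0 of them equal 0, not exactly one — fails.
(5) theta = 20 > 18, so we need gamma ≤ 21; gamma = 19 ≤ 21 — holds.
(6) theta + zeta = 20 + 3 = 23; 23 > 22 — holds.
(7) theta = 20, alpha = 4; 20 ≥ 4 — holds.
(8) 2zeta - 4theta = 2(3) - 4(20) = -74 — holds.

The assignment fails constraint 4.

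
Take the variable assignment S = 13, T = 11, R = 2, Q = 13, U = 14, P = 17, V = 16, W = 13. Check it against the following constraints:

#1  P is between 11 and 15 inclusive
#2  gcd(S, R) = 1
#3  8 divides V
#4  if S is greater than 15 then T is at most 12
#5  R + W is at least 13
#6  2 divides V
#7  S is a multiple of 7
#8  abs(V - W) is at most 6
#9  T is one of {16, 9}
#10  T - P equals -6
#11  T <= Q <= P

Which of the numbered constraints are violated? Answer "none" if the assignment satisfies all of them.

#1 P = 17 is outside [11, 15]  ✗
#2 gcd(13, 2) = 1  ✓
#3 16 / 8 = 2, so 8 divides 16  ✓
#4 S = 13, not > 15; antecedent false, conditional vacuously true  ✓
#5 R + W = 2 + 13 = 15; 15 ≥ 13  ✓
#6 16 / 2 = 8, so 2 divides 16  ✓
#7 13 = 7*1 + 6, so 7 does not divide 13  ✗
#8 abs(16 - 13) = 3; 3 ≤ 6  ✓
#9 T = 11 is not in {16, 9}  ✗
#10 T - P = 11 - 17 = -6  ✓
#11 values 11 <= 13 <= 17  ✓

Constraints 1, 7, and 9 do not hold.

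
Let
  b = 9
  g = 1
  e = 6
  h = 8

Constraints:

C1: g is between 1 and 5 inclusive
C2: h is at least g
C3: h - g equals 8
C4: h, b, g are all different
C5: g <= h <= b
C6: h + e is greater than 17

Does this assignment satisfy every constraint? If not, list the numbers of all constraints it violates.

Constraints 3, 6 are violated.

C1: g = 1 lies in [1, 5] — OK.
C2: h = 8, g = 1; 8 ≥ 1 — OK.
C3: h - g = 8 - 1 = 7, not 8 — violated.
C4: values 8, 9, 1 are pairwise distinct — OK.
C5: values 1 <= 8 <= 9 — OK.
C6: h + e = 8 + 6 = 14; 14 ≤ 17, bound 17 not met — violated.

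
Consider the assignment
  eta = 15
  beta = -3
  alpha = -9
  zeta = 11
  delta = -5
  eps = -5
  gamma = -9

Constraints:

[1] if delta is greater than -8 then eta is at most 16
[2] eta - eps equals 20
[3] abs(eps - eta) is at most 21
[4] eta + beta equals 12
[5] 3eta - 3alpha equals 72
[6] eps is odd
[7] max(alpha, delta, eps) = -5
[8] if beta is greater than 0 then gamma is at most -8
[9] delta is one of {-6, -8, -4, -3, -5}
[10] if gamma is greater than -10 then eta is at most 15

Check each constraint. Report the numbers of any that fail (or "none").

None — every constraint holds.

[1] delta = -5 > -8, so we need eta ≤ 16; eta = 15 ≤ 16 — holds.
[2] eta - eps = 15 - (-5) = 20 — holds.
[3] abs(-5 - 15) = 20; 20 ≤ 21 — holds.
[4] eta + beta = 15 + (-3) = 12 — holds.
[5] 3eta - 3alpha = 3(15) - 3(-9) = 72 — holds.
[6] eps = -5 is odd — holds.
[7] max(-9, -5, -5) = -5 — holds.
[8] beta = -3, not > 0; antecedent false, conditional vacuously true — holds.
[9] delta = -5 is in {-6, -8, -4, -3, -5} — holds.
[10] gamma = -9 > -10, so we need eta ≤ 15; eta = 15 ≤ 15 — holds.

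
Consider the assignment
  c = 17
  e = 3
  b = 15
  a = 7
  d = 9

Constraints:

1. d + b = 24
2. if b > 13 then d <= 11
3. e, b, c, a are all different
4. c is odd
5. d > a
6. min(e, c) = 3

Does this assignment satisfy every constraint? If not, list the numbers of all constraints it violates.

No violations.

1. d + b = 9 + 15 = 24  OK
2. b = 15 > 13, so we need d ≤ 11; d = 9 ≤ 11  OK
3. values 3, 15, 17, 7 are pairwise distinct  OK
4. c = 17 is odd  OK
5. d = 9, a = 7; 9 > 7  OK
6. min(3, 17) = 3  OK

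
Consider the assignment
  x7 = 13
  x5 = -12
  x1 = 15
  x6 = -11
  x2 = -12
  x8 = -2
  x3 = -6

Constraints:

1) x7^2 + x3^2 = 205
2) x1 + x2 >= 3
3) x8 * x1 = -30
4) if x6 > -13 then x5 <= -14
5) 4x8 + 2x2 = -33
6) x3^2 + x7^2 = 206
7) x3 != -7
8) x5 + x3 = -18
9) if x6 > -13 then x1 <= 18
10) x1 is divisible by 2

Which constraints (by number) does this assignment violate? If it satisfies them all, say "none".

1) x7^2 + x3^2 = 13^2 + (-6)^2 = 169 + 36 = 205  true
2) x1 + x2 = 15 + (-12) = 3; 3 ≥ 3  true
3) x8 * x1 = -2 * 15 = -30  true
4) x6 = -11 > -13, so we need x5 ≤ -14; but x5 = -12 > -14  false
5) 4x8 + 2x2 = 4(-2) + 2(-12) = -32, not -33  false
6) x3^2 + x7^2 = (-6)^2 + 13^2 = 36 + 169 = 205, not 206  false
7) x3 = -6, and -6 ≠ -7  true
8) x5 + x3 = -12 + (-6) = -18  true
9) x6 = -11 > -13, so we need x1 ≤ 18; x1 = 15 ≤ 18  true
10) 15 = 2*7 + 1, so 2 does not divide 15  false

Constraints 4, 5, 6, 10 do not hold.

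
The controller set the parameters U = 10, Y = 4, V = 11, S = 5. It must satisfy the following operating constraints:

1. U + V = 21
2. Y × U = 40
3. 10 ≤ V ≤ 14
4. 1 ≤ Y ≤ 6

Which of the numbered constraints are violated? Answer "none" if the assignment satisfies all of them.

1. U + V = 10 + 11 = 21 — satisfied.
2. Y × U = 4 × 10 = 40 — satisfied.
3. V = 11 lies in [10, 14] — satisfied.
4. Y = 4 lies in [1, 6] — satisfied.

None — every constraint holds.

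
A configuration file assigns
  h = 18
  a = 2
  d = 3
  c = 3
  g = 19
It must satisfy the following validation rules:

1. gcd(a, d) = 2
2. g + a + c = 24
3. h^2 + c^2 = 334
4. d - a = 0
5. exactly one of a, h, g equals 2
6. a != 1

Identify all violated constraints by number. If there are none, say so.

The assignment fails constraints 1, 3, 4.

1. gcd(2, 3) = 1, not 2 — does not hold.
2. g + a + c = 19 + 2 + 3 = 24 — holds.
3. h^2 + c^2 = 18^2 + 3^2 = 324 + 9 = 333, not 334 — does not hold.
4. d - a = 3 - 2 = 1, not 0 — does not hold.
5. a=2, h=18, g=19; 1 of them equals 2 — holds.
6. a = 2, and 2 ≠ 1 — holds.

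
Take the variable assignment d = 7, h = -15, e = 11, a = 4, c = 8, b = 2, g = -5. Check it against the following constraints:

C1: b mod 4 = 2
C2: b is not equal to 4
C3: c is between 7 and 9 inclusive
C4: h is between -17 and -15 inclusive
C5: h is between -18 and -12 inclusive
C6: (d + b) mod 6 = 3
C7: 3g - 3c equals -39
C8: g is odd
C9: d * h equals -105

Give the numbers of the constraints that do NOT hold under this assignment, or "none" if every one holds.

C1: 2 mod 4 = 2 — holds.
C2: b = 2, and 2 ≠ 4 — holds.
C3: c = 8 lies in [7, 9] — holds.
C4: h = -15 lies in [-17, -15] — holds.
C5: h = -15 lies in [-18, -12] — holds.
C6: d + b = 9; 9 mod 6 = 3 — holds.
C7: 3g - 3c = 3(-5) - 3(8) = -39 — holds.
C8: g = -5 is odd — holds.
C9: d * h = 7 * (-15) = -105 — holds.

Yes — all constraints hold.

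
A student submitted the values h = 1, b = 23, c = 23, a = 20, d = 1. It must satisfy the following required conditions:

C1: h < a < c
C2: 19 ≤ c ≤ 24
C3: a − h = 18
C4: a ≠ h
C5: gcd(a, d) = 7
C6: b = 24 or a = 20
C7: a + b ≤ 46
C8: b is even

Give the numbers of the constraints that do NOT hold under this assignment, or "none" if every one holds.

No — constraints 3, 5, and 8 are not satisfied.

C1: values 1 < 20 < 23 — holds.
C2: c = 23 lies in [19, 24] — holds.
C3: a − h = 20 − 1 = 19, not 18 — does not hold.
C4: a = 20, h = 1; distinct — holds.
C5: gcd(20, 1) = 1, not 7 — does not hold.
C6: b = 23 ≠ 24, but a = 20 = 20 (second disjunct) — holds.
C7: a + b = 20 + 23 = 43; 43 ≤ 46 — holds.
C8: b = 23 is odd — does not hold.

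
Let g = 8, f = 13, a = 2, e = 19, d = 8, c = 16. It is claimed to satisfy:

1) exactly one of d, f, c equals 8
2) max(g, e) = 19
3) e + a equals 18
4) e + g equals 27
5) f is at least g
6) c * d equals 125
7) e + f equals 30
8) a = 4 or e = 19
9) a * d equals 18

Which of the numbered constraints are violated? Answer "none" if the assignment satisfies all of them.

1) d=8, f=13, c=16; 1 of them equals 8  holds
2) max(8, 19) = 19  holds
3) e + a = 19 + 2 = 21, not 18  fails
4) e + g = 19 + 8 = 27  holds
5) f = 13, g = 8; 13 ≥ 8  holds
6) c * d = 16 * 8 = 128, not 125  fails
7) e + f = 19 + 13 = 32, not 30  fails
8) a = 2 ≠ 4, but e = 19 = 19 (second disjunct)  holds
9) a * d = 2 * 8 = 16, not 18  fails

Constraints 3, 6, 7, and 9 do not hold.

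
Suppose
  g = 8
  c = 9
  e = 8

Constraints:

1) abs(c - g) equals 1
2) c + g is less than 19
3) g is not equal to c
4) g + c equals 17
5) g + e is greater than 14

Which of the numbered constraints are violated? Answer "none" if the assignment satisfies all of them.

1) abs(9 - 8) = 1 — holds.
2) c + g = 9 + 8 = 17; 17 < 19 — holds.
3) g = 8, c = 9; distinct — holds.
4) g + c = 8 + 9 = 17 — holds.
5) g + e = 8 + 8 = 16; 16 > 14 — holds.

The assignment satisfies every constraint.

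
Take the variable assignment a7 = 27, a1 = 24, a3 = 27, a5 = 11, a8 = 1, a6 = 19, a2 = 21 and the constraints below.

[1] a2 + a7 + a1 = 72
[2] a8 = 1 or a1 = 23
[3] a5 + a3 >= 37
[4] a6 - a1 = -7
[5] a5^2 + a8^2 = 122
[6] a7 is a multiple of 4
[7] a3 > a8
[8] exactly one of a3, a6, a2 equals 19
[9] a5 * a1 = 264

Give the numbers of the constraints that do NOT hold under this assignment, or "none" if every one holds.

[1] a2 + a7 + a1 = 21 + 27 + 24 = 72 — OK.
[2] a8 = 1 = 1 (first disjunct) — OK.
[3] a5 + a3 = 11 + 27 = 38; 38 ≥ 37 — OK.
[4] a6 - a1 = 19 - 24 = -5, not -7 — violated.
[5] a5^2 + a8^2 = 11^2 + 1^2 = 121 + 1 = 122 — OK.
[6] 27 = 4*6 + 3, so 4 does not divide 27 — violated.
[7] a3 = 27, a8 = 1; 27 > 1 — OK.
[8] a3=27, a6=19, a2=21; 1 of them equals 19 — OK.
[9] a5 * a1 = 11 * 24 = 264 — OK.

Constraints 4, 6 are violated.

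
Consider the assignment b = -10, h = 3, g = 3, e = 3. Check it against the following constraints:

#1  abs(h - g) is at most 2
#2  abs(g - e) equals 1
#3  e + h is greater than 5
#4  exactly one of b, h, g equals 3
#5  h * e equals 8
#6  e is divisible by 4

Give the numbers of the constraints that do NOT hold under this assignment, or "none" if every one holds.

No — constraints 2, 4, 5, 6 are not satisfied.

#1 abs(3 - 3) = 0; 0 ≤ 2  holds
#2 abs(3 - 3) = 0, not 1  fails
#3 e + h = 3 + 3 = 6; 6 > 5  holds
#4 b=-10, h=3, g=3; 2 of them equal 3, not exactly one  fails
#5 h * e = 3 * 3 = 9, not 8  fails
#6 3 = 4*0 + 3, so 4 does not divide 3  fails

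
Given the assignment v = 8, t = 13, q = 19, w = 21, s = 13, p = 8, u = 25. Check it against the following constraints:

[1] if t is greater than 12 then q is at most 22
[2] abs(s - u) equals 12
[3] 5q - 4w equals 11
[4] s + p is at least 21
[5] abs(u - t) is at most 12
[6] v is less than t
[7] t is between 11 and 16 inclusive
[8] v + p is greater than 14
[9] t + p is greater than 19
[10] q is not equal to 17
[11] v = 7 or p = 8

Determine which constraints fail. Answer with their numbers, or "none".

[1] t = 13 > 12, so we need q ≤ 22; q = 19 ≤ 22 — OK.
[2] abs(13 - 25) = 12 — OK.
[3] 5q - 4w = 5(19) - 4(21) = 11 — OK.
[4] s + p = 13 + 8 = 21; 21 ≥ 21 — OK.
[5] abs(25 - 13) = 12; 12 ≤ 12 — OK.
[6] v = 8, t = 13; 8 < 13 — OK.
[7] t = 13 lies in [11, 16] — OK.
[8] v + p = 8 + 8 = 16; 16 > 14 — OK.
[9] t + p = 13 + 8 = 21; 21 > 19 — OK.
[10] q = 19, and 19 ≠ 17 — OK.
[11] v = 8 ≠ 7, but p = 8 = 8 (second disjunct) — OK.

No violations.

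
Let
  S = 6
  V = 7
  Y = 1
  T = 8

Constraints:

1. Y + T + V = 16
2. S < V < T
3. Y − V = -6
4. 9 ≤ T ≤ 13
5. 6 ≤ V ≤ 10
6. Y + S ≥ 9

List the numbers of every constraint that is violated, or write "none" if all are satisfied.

1. Y + T + V = 1 + 8 + 7 = 16 — OK.
2. values 6 < 7 < 8 — OK.
3. Y − V = 1 − 7 = -6 — OK.
4. T = 8 is outside [9, 13] — violated.
5. V = 7 lies in [6, 10] — OK.
6. Y + S = 1 + 6 = 7; 7 < 9, bound 9 not met — violated.

Constraints 4 and 6 are violated.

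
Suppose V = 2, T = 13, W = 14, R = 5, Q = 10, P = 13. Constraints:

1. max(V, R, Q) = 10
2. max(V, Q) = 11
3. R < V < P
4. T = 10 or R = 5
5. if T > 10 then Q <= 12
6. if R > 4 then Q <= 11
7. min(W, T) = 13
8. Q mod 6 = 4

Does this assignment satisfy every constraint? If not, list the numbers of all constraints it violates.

Violated: 2, 3.

1. max(2, 5, 10) = 10  yes
2. max(2, 10) = 10, not 11  no
3. values 5, 2, 13; R = 5 is not < V = 2  no
4. T = 13 ≠ 10, but R = 5 = 5 (second disjunct)  yes
5. T = 13 > 10, so we need Q ≤ 12; Q = 10 ≤ 12  yes
6. R = 5 > 4, so we need Q ≤ 11; Q = 10 ≤ 11  yes
7. min(14, 13) = 13  yes
8. 10 mod 6 = 4  yes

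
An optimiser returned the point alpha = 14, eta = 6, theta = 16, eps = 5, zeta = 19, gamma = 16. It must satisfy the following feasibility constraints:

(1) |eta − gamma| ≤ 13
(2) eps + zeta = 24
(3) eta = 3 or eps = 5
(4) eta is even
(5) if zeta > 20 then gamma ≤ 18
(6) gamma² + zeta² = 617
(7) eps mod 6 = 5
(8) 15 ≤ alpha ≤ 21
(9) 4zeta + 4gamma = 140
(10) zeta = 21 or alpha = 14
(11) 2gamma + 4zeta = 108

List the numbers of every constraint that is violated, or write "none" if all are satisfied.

(1) |6 − 16| = 10; 10 ≤ 13 — OK.
(2) eps + zeta = 5 + 19 = 24 — OK.
(3) eta = 6 ≠ 3, but eps = 5 = 5 (second disjunct) — OK.
(4) eta = 6 is even — OK.
(5) zeta = 19, not > 20; antecedent false, conditional vacuously true — OK.
(6) gamma² + zeta² = 16² + 19² = 256 + 361 = 617 — OK.
(7) 5 mod 6 = 5 — OK.
(8) alpha = 14 is outside [15, 21] — violated.
(9) 4zeta + 4gamma = 4(19) + 4(16) = 140 — OK.
(10) zeta = 19 ≠ 21, but alpha = 14 = 14 (second disjunct) — OK.
(11) 2gamma + 4zeta = 2(16) + 4(19) = 108 — OK.

No — constraint 8 is not satisfied.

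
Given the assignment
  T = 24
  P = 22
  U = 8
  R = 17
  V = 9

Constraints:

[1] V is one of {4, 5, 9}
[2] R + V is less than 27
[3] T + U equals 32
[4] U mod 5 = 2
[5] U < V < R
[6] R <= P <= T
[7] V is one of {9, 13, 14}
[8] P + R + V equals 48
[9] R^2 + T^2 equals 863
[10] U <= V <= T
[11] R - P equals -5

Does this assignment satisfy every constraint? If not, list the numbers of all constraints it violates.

[1] V = 9 is in {4, 5, 9} — satisfied.
[2] R + V = 17 + 9 = 26; 26 < 27 — satisfied.
[3] T + U = 24 + 8 = 32 — satisfied.
[4] 8 mod 5 = 3, not 2 — violated.
[5] values 8 < 9 < 17 — satisfied.
[6] values 17 <= 22 <= 24 — satisfied.
[7] V = 9 is in {9, 13, 14} — satisfied.
[8] P + R + V = 22 + 17 + 9 = 48 — satisfied.
[9] R^2 + T^2 = 17^2 + 24^2 = 289 + 576 = 865, not 863 — violated.
[10] values 8 <= 9 <= 24 — satisfied.
[11] R - P = 17 - 22 = -5 — satisfied.

Constraints 4 and 9 are violated.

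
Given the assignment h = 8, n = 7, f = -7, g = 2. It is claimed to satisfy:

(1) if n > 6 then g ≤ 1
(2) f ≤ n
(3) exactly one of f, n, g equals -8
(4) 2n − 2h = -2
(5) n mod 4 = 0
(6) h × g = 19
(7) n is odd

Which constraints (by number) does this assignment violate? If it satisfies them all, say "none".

(1) n = 7 > 6, so we need g ≤ 1; but g = 2 > 1  no
(2) f = -7, n = 7; -7 ≤ 7  yes
(3) f=-7, n=7, g=2; 0 of them equal -8, not exactly one  no
(4) 2n − 2h = 2(7) − 2(8) = -2  yes
(5) 7 mod 4 = 3, not 0  no
(6) h × g = 8 × 2 = 16, not 19  no
(7) n = 7 is odd  yes

Violated: 1, 3, 5, and 6.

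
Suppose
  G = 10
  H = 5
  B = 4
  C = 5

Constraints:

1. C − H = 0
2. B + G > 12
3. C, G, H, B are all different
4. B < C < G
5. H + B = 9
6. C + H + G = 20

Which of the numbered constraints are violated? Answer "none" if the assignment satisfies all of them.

Constraint 3 is violated.

1. C − H = 5 − 5 = 0 — OK.
2. B + G = 4 + 10 = 14; 14 > 12 — OK.
3. C = H = 5, not all different — violated.
4. values 4 < 5 < 10 — OK.
5. H + B = 5 + 4 = 9 — OK.
6. C + H + G = 5 + 5 + 10 = 20 — OK.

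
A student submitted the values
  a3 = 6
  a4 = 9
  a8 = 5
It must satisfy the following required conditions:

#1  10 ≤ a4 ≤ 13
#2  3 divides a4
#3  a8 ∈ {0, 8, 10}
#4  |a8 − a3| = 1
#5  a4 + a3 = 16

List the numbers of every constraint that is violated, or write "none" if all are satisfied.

Constraints 1, 3, and 5 do not hold.

#1 a4 = 9 is outside [10, 13]  ✘
#2 9 / 3 = 3, so 3 divides 9  ✔
#3 a8 = 5 is not in {0, 8, 10}  ✘
#4 |5 − 6| = 1  ✔
#5 a4 + a3 = 9 + 6 = 15, not 16  ✘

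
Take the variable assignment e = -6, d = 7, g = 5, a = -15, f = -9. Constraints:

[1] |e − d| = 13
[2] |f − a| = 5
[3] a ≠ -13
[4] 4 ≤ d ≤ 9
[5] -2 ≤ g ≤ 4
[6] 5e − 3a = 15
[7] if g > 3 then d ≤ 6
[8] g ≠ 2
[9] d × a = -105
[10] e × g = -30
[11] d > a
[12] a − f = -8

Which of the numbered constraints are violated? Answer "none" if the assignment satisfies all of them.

No — constraints 2, 5, 7, 12 are not satisfied.

[1] |-6 − 7| = 13 — satisfied.
[2] |-9 − (-15)| = 6, not 5 — violated.
[3] a = -15, and -15 ≠ -13 — satisfied.
[4] d = 7 lies in [4, 9] — satisfied.
[5] g = 5 is outside [-2, 4] — violated.
[6] 5e − 3a = 5(-6) − 3(-15) = 15 — satisfied.
[7] g = 5 > 3, so we need d ≤ 6; but d = 7 > 6 — violated.
[8] g = 5, and 5 ≠ 2 — satisfied.
[9] d × a = 7 × (-15) = -105 — satisfied.
[10] e × g = -6 × 5 = -30 — satisfied.
[11] d = 7, a = -15; 7 > -15 — satisfied.
[12] a − f = -15 − (-9) = -6, not -8 — violated.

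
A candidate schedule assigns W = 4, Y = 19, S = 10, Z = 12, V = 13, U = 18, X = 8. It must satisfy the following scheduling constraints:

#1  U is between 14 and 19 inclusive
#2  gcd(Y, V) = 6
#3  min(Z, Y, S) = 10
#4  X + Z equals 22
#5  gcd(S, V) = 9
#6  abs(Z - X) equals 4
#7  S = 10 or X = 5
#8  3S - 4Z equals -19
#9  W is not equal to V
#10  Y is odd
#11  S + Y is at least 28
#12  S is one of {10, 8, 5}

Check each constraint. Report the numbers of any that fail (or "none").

No — constraints 2, 4, 5, and 8 are not satisfied.

#1 U = 18 lies in [14, 19] — holds.
#2 gcd(19, 13) = 1, not 6 — does not hold.
#3 min(12, 19, 10) = 10 — holds.
#4 X + Z = 8 + 12 = 20, not 22 — does not hold.
#5 gcd(10, 13) = 1, not 9 — does not hold.
#6 abs(12 - 8) = 4 — holds.
#7 S = 10 = 10 (first disjunct) — holds.
#8 3S - 4Z = 3(10) - 4(12) = -18, not -19 — does not hold.
#9 W = 4, V = 13; distinct — holds.
#10 Y = 19 is odd — holds.
#11 S + Y = 10 + 19 = 29; 29 ≥ 28 — holds.
#12 S = 10 is in {10, 8, 5} — holds.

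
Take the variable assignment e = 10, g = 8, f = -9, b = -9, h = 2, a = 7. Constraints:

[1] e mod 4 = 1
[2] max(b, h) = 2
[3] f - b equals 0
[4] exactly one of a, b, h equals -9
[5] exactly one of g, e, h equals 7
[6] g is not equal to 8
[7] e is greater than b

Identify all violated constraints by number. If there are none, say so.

Violated: 1, 5, and 6.

[1] 10 mod 4 = 2, not 1  false
[2] max(-9, 2) = 2  true
[3] f - b = -9 - (-9) = 0  true
[4] a=7, b=-9, h=2; 1 of them equals -9  true
[5] g=8, e=10, h=2; 0 of them equal 7, not exactly one  false
[6] g = 8, but 8 is required to differ  false
[7] e = 10, b = -9; 10 > -9  true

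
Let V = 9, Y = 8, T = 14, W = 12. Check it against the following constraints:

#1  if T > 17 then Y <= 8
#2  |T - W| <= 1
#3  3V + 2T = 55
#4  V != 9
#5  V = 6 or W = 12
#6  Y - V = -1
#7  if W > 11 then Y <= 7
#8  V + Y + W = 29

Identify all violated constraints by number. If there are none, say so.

#1 T = 14, not > 17; antecedent false, conditional vacuously true  ✔
#2 |14 - 12| = 2; 2 > 1, exceeds bound 1  ✘
#3 3V + 2T = 3(9) + 2(14) = 55  ✔
#4 V = 9, but 9 is required to differ  ✘
#5 V = 9 ≠ 6, but W = 12 = 12 (second disjunct)  ✔
#6 Y - V = 8 - 9 = -1  ✔
#7 W = 12 > 11, so we need Y ≤ 7; but Y = 8 > 7  ✘
#8 V + Y + W = 9 + 8 + 12 = 29  ✔

Constraints 2, 4, 7 do not hold.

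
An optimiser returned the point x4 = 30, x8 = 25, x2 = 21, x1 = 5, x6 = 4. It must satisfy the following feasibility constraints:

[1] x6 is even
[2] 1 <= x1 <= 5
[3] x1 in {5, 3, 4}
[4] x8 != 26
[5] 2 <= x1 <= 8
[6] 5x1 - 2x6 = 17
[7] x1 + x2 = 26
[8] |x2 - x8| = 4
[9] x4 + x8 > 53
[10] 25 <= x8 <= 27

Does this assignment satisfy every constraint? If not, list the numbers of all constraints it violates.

[1] x6 = 4 is even  OK
[2] x1 = 5 lies in [1, 5]  OK
[3] x1 = 5 is in {5, 3, 4}  OK
[4] x8 = 25, and 25 ≠ 26  OK
[5] x1 = 5 lies in [2, 8]  OK
[6] 5x1 - 2x6 = 5(5) - 2(4) = 17  OK
[7] x1 + x2 = 5 + 21 = 26  OK
[8] |21 - 25| = 4  OK
[9] x4 + x8 = 30 + 25 = 55; 55 > 53  OK
[10] x8 = 25 lies in [25, 27]  OK

The assignment satisfies every constraint.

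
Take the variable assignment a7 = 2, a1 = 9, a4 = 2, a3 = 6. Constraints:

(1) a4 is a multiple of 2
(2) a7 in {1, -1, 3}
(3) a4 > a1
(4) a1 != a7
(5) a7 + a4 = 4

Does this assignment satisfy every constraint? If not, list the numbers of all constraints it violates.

(1) 2 / 2 = 1, so 2 divides 2 — OK.
(2) a7 = 2 is not in {1, -1, 3} — violated.
(3) a4 = 2, a1 = 9; 2 ≤ 9 (want >) — violated.
(4) a1 = 9, a7 = 2; distinct — OK.
(5) a7 + a4 = 2 + 2 = 4 — OK.

Violated: 2, 3.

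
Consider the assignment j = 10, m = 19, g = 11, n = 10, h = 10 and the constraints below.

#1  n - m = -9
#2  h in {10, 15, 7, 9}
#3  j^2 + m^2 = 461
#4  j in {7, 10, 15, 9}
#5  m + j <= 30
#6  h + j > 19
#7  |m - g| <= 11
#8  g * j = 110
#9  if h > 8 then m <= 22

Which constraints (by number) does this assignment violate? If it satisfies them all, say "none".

No violations.

#1 n - m = 10 - 19 = -9 — holds.
#2 h = 10 is in {10, 15, 7, 9} — holds.
#3 j^2 + m^2 = 10^2 + 19^2 = 100 + 361 = 461 — holds.
#4 j = 10 is in {7, 10, 15, 9} — holds.
#5 m + j = 19 + 10 = 29; 29 ≤ 30 — holds.
#6 h + j = 10 + 10 = 20; 20 > 19 — holds.
#7 |19 - 11| = 8; 8 ≤ 11 — holds.
#8 g * j = 11 * 10 = 110 — holds.
#9 h = 10 > 8, so we need m ≤ 22; m = 19 ≤ 22 — holds.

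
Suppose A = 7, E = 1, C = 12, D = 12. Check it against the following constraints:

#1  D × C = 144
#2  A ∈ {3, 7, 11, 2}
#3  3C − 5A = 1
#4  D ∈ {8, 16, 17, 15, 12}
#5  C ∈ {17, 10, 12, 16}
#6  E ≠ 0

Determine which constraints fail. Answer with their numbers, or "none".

The assignment satisfies every constraint.

#1 D × C = 12 × 12 = 144 — holds.
#2 A = 7 is in {3, 7, 11, 2} — holds.
#3 3C − 5A = 3(12) − 5(7) = 1 — holds.
#4 D = 12 is in {8, 16, 17, 15, 12} — holds.
#5 C = 12 is in {17, 10, 12, 16} — holds.
#6 E = 1, and 1 ≠ 0 — holds.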